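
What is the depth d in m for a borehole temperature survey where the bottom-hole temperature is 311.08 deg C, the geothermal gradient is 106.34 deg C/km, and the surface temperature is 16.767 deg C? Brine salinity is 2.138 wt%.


d = (T_d - T_surf) / grad * 1000
d = (311.08 - 16.767) / 106.34 * 1000
d = 2767.7 m


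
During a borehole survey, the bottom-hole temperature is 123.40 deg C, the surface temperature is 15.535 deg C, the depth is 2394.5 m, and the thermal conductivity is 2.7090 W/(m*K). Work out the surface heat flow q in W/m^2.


Step 1: grad = (T_d - T_surf)/d * 1000 = (123.4 - 15.535)/2394.5 * 1000 = 45.04698 deg C/km
Step 2: q = k * grad / 1000 = 2.709 * 45.04698 / 1000 = 0.12203 W/m^2
q = 0.12203 W/m^2


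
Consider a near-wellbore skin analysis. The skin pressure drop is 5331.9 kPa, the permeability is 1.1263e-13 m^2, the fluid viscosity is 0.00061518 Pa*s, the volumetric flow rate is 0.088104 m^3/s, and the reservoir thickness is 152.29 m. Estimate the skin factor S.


S = dP_s * 1000 * 2*pi*k*hr / (q*mu)
S = 5331.9 * 1000 * 2*pi*1.1263e-13*152.29 / (0.088104*0.00061518)
S = 10.602


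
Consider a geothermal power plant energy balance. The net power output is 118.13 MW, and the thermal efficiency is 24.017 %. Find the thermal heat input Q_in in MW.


Q_in = W_net / (eta / 100)
Q_in = 118.13 / (24.017 / 100)
Q_in = 491.86 MW


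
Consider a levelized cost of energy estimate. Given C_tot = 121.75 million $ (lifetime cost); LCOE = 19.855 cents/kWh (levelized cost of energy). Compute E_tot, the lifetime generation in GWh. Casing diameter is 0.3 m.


E_tot = C_tot / LCOE * 100
E_tot = 121.75 / 19.855 * 100
E_tot = 613.20 GWh


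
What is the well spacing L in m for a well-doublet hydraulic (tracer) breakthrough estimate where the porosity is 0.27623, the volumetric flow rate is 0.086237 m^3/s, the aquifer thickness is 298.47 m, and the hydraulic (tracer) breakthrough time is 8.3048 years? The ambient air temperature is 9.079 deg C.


L = sqrt(t_bt*365.25*86400*3*Qv / (pi*hr*phi))
L = sqrt(8.3048*365.25*86400*3*0.086237 / (pi*298.47*0.27623))
L = 511.64 m


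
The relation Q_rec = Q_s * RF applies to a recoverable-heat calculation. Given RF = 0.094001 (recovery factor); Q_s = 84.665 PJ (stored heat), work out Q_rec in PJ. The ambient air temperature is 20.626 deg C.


Q_rec = Q_s * RF
Q_rec = 84.665 * 0.094001
Q_rec = 7.9586 PJ


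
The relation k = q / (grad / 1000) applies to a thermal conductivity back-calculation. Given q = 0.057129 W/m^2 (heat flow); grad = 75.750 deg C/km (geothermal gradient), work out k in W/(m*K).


k = q / (grad / 1000)
k = 0.057129 / (75.750 / 1000)
k = 0.75418 W/(m*K)


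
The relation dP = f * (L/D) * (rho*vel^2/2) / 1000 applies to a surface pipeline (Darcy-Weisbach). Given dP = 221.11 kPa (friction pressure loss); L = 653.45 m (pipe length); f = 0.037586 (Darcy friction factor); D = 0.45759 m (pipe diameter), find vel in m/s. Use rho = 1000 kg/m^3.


vel = sqrt(dP*1000*2*D / (f*L*rho))
vel = sqrt(221.11*1000*2*0.45759 / (0.037586*653.45*1000))
vel = 2.8704 m/s


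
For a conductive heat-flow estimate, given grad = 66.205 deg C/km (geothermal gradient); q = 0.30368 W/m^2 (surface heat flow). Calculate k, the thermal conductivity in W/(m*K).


k = q * 1000 / grad
k = 0.30368 * 1000 / 66.205
k = 4.5870 W/(m*K)


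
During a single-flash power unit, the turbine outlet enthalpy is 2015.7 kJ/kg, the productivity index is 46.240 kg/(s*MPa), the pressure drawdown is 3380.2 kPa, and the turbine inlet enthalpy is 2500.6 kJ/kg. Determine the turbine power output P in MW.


Step 1: mdot = PI * dP / 1000 = 46.24 * 3380.2 / 1000 = 156.3004 kg/s
Step 2: P = mdot*(h_in - h_out)/1000 = 156.3004*(2500.6 - 2015.7)/1000 = 75.790 MW
P = 75.790 MW


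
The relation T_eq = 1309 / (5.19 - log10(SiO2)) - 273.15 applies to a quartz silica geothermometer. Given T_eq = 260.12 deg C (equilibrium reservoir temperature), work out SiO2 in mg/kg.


SiO2 = 10^(5.19 - 1309/(T_eq + 273.15))
SiO2 = 10^(5.19 - 1309/(260.12 + 273.15))
SiO2 = 543.67 mg/kg


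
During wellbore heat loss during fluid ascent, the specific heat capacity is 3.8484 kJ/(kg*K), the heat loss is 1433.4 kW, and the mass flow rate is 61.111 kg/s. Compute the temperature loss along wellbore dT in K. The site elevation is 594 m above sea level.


dT = Q_loss / (mdot * cp)
dT = 1433.4 / (61.111 * 3.8484)
dT = 6.0949 K


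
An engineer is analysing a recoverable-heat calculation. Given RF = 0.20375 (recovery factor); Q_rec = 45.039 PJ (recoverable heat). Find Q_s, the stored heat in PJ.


Q_s = Q_rec / RF
Q_s = 45.039 / 0.20375
Q_s = 221.05 PJ


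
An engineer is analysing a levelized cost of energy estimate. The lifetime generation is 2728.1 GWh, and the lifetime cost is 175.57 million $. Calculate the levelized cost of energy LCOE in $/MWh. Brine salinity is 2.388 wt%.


LCOE = C_tot / E_tot * 100
LCOE = 175.57 / 2728.1 * 100
LCOE = 6.435615 cents/kWh
Convert: 6.435615 cents/kWh * 10.0 = 64.356 $/MWh
LCOE = 64.356 $/MWh


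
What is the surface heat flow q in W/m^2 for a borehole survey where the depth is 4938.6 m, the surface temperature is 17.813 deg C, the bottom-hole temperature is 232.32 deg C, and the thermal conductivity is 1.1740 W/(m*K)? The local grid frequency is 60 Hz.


Step 1: grad = (T_d - T_surf)/d * 1000 = (232.32 - 17.813)/4938.6 * 1000 = 43.43478 deg C/km
Step 2: q = k * grad / 1000 = 1.174 * 43.43478 / 1000 = 0.050992 W/m^2
q = 0.050992 W/m^2


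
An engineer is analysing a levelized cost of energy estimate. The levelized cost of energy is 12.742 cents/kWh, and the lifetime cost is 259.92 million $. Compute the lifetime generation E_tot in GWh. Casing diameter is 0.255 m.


E_tot = C_tot / LCOE * 100
E_tot = 259.92 / 12.742 * 100
E_tot = 2039.9 GWh


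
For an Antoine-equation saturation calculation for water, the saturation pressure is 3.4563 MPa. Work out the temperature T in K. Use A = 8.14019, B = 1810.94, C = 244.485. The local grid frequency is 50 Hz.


T = B / (A - log10(P_sat * 760 / 0.101325)) - C
T = 1810.94 / (8.14019 - log10(3.4563 * 760 / 0.101325)) - 244.485
T = 241.4801 deg C
Convert to K: 241.4801 + 273.15 = 514.63 K
T = 514.63 K


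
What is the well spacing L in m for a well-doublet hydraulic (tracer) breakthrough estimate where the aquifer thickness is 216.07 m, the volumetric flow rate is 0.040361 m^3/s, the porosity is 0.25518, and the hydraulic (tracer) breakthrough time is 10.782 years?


L = sqrt(t_bt*365.25*86400*3*Qv / (pi*hr*phi))
L = sqrt(10.782*365.25*86400*3*0.040361 / (pi*216.07*0.25518))
L = 487.69 m


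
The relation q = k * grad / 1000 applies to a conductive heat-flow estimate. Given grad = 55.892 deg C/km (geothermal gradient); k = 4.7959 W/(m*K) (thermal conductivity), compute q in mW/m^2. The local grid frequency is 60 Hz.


q = k * grad / 1000
q = 4.7959 * 55.892 / 1000
q = 0.2680524 W/m^2
Convert: 0.2680524 W/m^2 * 1000.0 = 268.05 mW/m^2
q = 268.05 mW/m^2


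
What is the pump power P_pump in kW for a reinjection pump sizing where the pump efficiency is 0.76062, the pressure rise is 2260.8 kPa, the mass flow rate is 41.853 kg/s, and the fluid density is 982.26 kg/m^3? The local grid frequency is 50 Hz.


P_pump = mdot * dP / (rho * eta)
P_pump = 41.853 * 2260.8 / (982.26 * 0.76062)
P_pump = 126.65 kW


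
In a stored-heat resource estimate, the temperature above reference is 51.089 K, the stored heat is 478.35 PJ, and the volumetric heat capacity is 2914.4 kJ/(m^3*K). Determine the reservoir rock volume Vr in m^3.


Vr = Q_s * 1e12 / (rhoc * dT)
Vr = 478.35 * 1e12 / (2914.4 * 51.089)
Vr = 3.2127e+09 m^3


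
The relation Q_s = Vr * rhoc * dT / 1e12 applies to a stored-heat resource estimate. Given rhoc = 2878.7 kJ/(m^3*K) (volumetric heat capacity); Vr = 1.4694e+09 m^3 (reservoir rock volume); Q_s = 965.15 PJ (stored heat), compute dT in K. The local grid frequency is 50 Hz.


dT = Q_s * 1e12 / (Vr * rhoc)
dT = 965.15 * 1e12 / (1.4694e+09 * 2878.7)
dT = 228.17 K


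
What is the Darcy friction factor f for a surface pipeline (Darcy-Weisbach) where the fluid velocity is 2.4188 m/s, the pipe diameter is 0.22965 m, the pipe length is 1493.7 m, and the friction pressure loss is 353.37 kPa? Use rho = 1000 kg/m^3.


f = dP*1000 / ((L/D)*(rho*vel^2/2))
f = 353.37*1000 / ((1493.7/0.22965)*(1000*2.4188^2/2))
f = 0.018572


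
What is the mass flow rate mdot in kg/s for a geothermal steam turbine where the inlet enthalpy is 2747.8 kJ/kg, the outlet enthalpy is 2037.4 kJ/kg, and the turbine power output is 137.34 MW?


mdot = P * 1000 / (h_in - h_out)
mdot = 137.34 * 1000 / (2747.8 - 2037.4)
mdot = 193.33 kg/s


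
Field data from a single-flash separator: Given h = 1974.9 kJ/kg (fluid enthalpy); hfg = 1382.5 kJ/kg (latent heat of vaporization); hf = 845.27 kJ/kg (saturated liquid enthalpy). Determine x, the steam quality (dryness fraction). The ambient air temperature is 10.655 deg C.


x = (h - hf) / hfg
x = (1974.9 - 845.27) / 1382.5
x = 0.81709


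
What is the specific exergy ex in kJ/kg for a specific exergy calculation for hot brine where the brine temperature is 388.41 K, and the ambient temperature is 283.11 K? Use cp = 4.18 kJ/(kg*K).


ex = cp * ((T_b - T_0) - T_0 * ln(T_b/T_0))
ex = 4.18 * ((388.41 - 283.11) - 283.11 * ln(388.41/283.11))
ex = 65.932 kJ/kg


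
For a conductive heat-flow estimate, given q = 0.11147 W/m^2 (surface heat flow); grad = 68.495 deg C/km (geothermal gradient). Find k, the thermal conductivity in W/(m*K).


k = q * 1000 / grad
k = 0.11147 * 1000 / 68.495
k = 1.6274 W/(m*K)


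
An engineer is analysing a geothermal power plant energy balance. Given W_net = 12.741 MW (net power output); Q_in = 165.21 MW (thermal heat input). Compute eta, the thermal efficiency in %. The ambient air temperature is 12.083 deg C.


eta = W_net / Q_in * 100
eta = 12.741 / 165.21 * 100
eta = 7.7120 %


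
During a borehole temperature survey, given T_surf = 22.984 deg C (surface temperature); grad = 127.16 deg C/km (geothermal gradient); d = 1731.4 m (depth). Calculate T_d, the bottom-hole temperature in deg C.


T_d = T_surf + grad * d / 1000
T_d = 22.984 + 127.16 * 1731.4 / 1000
T_d = 243.15 deg C


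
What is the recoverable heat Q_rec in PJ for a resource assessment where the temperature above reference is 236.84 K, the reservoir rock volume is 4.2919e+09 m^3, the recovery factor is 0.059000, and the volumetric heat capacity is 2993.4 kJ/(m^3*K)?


Step 1: Q_s = Vr*rhoc*dT/1e12 = 4.2919e+09*2993.4*236.84/1e12 = 3042.772 PJ
Step 2: Q_rec = Q_s * RF = 3042.772 * 0.059 = 179.52 PJ
Q_rec = 179.52 PJ


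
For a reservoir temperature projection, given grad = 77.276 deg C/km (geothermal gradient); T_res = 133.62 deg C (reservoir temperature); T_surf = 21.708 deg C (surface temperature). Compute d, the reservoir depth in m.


d = (T_res - T_surf) / grad * 1000
d = (133.62 - 21.708) / 77.276 * 1000
d = 1448.2 m


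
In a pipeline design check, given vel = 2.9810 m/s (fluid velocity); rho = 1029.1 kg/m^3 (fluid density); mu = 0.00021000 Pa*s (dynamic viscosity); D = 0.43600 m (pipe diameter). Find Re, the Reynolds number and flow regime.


Step 1: Re = rho*vel*D/mu = 1029.1*2.981*0.436/0.00021 = 6.3692e+06
Step 2: Re = 6.3692e+06 > 4000, so flow is turbulent.
Re = 6.3692e+06 (turbulent)


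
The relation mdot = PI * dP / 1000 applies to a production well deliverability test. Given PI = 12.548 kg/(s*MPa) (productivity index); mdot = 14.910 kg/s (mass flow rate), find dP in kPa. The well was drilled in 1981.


dP = mdot * 1000 / PI
dP = 14.910 * 1000 / 12.548
dP = 1188.2 kPa


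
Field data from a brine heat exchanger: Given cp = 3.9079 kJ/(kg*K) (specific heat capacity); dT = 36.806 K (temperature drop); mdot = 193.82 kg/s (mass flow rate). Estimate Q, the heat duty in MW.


Q = mdot * cp * dT / 1000
Q = 193.82 * 3.9079 * 36.806 / 1000
Q = 27.878 MW


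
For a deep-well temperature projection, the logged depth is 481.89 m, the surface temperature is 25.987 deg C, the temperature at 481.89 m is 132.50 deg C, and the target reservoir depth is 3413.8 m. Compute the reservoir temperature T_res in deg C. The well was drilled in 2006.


Step 1: grad = (T_d1 - T_surf)/d1 * 1000 = (132.5 - 25.987)/481.89 * 1000 = 221.0318 deg C/km
Step 2: T_res = T_surf + grad*d2/1000 = 25.987 + 221.0318*3413.8/1000 = 780.55 deg C
T_res = 780.55 deg C


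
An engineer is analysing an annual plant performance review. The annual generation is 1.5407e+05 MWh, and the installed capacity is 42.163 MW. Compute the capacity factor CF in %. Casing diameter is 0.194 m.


CF = E_a / (cap * 8760) * 100
CF = 1.5407e+05 / (42.163 * 8760) * 100
CF = 41.714 %


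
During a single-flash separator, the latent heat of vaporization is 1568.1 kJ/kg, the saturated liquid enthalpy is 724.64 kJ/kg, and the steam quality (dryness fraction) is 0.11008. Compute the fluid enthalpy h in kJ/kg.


h = hf + x * hfg
h = 724.64 + 0.11008 * 1568.1
h = 897.26 kJ/kg


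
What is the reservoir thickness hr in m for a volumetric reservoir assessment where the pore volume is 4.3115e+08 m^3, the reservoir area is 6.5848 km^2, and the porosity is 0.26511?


hr = Vp / (A * 1e6 * phi)
hr = 4.3115e+08 / (6.5848 * 1e6 * 0.26511)
hr = 246.98 m


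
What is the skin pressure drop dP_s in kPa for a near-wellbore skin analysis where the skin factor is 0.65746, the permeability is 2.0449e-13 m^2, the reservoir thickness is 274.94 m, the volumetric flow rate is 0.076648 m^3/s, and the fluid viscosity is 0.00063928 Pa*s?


dP_s = S * q * mu / (2*pi*k*hr) / 1000
dP_s = 0.65746 * 0.076648 * 0.00063928 / (2*pi*2.0449e-13*274.94) / 1000
dP_s = 91.195 kPa


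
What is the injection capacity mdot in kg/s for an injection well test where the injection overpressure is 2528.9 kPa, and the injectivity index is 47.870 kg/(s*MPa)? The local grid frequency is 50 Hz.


mdot = II * dP / 1000
mdot = 47.870 * 2528.9 / 1000
mdot = 121.06 kg/s


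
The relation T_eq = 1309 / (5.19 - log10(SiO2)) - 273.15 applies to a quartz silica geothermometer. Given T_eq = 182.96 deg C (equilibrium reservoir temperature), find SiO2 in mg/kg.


SiO2 = 10^(5.19 - 1309/(T_eq + 273.15))
SiO2 = 10^(5.19 - 1309/(182.96 + 273.15))
SiO2 = 208.97 mg/kg


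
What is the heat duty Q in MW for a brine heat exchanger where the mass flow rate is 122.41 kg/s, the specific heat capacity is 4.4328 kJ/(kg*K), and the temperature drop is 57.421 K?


Q = mdot * cp * dT / 1000
Q = 122.41 * 4.4328 * 57.421 / 1000
Q = 31.158 MW


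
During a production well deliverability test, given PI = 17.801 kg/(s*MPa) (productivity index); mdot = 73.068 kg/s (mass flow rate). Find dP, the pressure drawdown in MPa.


dP = mdot * 1000 / PI
dP = 73.068 * 1000 / 17.801
dP = 4104.713 kPa
Convert: 4104.713 kPa * 0.001 = 4.1047 MPa
dP = 4.1047 MPa


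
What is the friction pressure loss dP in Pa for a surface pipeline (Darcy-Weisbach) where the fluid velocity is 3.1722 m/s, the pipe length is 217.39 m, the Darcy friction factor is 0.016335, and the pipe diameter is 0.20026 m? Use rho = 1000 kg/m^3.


dP = f * (L/D) * (rho*vel^2/2) / 1000
dP = 0.016335 * (217.39/0.20026) * (1000*3.1722^2/2) / 1000
dP = 89.21864 kPa
Convert: 89.21864 kPa * 1000.0 = 89219 Pa
dP = 89219 Pa


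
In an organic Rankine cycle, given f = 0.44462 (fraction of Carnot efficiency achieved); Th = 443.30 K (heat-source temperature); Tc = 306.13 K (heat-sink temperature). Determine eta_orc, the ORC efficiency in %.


eta_orc = (1 - Tc/Th) * f * 100
eta_orc = (1 - 306.13/443.30) * 0.44462 * 100
eta_orc = 13.758 %


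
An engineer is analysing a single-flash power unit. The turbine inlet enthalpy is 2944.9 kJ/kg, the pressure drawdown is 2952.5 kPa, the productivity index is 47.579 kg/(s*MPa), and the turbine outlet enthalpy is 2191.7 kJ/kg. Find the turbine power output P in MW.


Step 1: mdot = PI * dP / 1000 = 47.579 * 2952.5 / 1000 = 140.4770 kg/s
Step 2: P = mdot*(h_in - h_out)/1000 = 140.4770*(2944.9 - 2191.7)/1000 = 105.81 MW
P = 105.81 MW


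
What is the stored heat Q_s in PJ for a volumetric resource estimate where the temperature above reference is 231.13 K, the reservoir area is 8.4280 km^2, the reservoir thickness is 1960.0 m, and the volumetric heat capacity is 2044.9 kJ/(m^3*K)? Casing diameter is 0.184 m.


Step 1: Vr = A*1e6*hr = 8.428*1e6*1960.0 = 1.651888e+10 m^3
Step 2: Q_s = Vr*rhoc*dT/1e12 = 1.651888e+10*2044.9*231.13/1e12 = 7807.4 PJ
Q_s = 7807.4 PJ


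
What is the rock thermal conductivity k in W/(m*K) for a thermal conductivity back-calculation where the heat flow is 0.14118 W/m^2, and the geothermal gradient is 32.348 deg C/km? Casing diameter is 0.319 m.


k = q / (grad / 1000)
k = 0.14118 / (32.348 / 1000)
k = 4.3644 W/(m*K)


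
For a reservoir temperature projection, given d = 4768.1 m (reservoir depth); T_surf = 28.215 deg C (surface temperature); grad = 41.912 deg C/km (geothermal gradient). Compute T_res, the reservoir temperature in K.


T_res = T_surf + grad * d / 1000
T_res = 28.215 + 41.912 * 4768.1 / 1000
T_res = 228.0556 deg C
Convert to K: 228.0556 + 273.15 = 501.21 K
T_res = 501.21 K


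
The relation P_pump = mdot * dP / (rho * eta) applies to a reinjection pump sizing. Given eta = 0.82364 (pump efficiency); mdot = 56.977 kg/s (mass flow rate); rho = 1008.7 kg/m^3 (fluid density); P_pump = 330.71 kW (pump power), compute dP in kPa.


dP = P_pump * rho * eta / mdot
dP = 330.71 * 1008.7 * 0.82364 / 56.977
dP = 4822.2 kPa


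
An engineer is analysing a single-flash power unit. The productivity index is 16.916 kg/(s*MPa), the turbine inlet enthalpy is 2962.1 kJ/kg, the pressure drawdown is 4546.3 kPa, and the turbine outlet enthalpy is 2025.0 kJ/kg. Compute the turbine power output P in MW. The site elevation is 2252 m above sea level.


Step 1: mdot = PI * dP / 1000 = 16.916 * 4546.3 / 1000 = 76.90521 kg/s
Step 2: P = mdot*(h_in - h_out)/1000 = 76.90521*(2962.1 - 2025.0)/1000 = 72.068 MW
P = 72.068 MW


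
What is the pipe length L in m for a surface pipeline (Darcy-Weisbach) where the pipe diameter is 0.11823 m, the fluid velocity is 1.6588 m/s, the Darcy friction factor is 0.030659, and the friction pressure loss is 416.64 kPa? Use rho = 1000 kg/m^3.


L = dP*1000*D / (f*rho*vel^2/2)
L = 416.64*1000*0.11823 / (0.030659*1000*1.6588^2/2)
L = 1167.8 m


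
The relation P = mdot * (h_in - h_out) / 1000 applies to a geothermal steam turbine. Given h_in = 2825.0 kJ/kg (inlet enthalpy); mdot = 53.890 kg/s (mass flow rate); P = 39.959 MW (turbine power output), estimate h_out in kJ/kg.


h_out = h_in - P * 1000 / mdot
h_out = 2825.0 - 39.959 * 1000 / 53.890
h_out = 2083.5 kJ/kg


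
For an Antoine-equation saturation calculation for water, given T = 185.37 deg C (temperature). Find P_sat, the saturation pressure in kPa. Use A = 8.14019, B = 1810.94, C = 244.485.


P_sat = 10^(A - B/(C + T)) / 760 * 0.101325
P_sat = 10^(8.14019 - 1810.94/(244.485 + 185.37)) / 760 * 0.101325
P_sat = 1.127675 MPa
Convert: 1.127675 MPa * 1000.0 = 1127.7 kPa
P_sat = 1127.7 kPa


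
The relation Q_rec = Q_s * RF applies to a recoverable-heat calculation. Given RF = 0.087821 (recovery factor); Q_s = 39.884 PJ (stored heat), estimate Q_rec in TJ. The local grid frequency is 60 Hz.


Q_rec = Q_s * RF
Q_rec = 39.884 * 0.087821
Q_rec = 3.502653 PJ
Convert: 3.502653 PJ * 1000.0 = 3502.7 TJ
Q_rec = 3502.7 TJ


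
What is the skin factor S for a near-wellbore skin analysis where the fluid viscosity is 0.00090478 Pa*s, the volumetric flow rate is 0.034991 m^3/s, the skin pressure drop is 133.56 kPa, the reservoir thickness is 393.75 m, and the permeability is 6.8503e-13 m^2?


S = dP_s * 1000 * 2*pi*k*hr / (q*mu)
S = 133.56 * 1000 * 2*pi*6.8503e-13*393.75 / (0.034991*0.00090478)
S = 7.1497


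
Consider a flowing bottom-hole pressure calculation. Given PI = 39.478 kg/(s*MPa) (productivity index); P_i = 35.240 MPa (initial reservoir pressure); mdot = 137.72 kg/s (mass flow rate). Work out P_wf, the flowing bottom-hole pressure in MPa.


P_wf = P_i - mdot / PI
P_wf = 35.240 - 137.72 / 39.478
P_wf = 31.751 MPa


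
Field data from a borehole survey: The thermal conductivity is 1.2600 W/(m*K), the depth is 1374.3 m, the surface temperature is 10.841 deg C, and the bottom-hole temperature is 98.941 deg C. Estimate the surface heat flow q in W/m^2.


Step 1: grad = (T_d - T_surf)/d * 1000 = (98.941 - 10.841)/1374.3 * 1000 = 64.10536 deg C/km
Step 2: q = k * grad / 1000 = 1.26 * 64.10536 / 1000 = 0.080773 W/m^2
q = 0.080773 W/m^2


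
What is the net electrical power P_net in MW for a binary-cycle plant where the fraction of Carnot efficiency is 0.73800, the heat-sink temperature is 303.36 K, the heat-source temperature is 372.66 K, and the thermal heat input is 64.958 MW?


Step 1: eta = (1 - Tc/Th)*f = (1 - 303.36/372.66)*0.738 = 0.1372388
Step 2: P_net = eta * Q_in = 0.1372388 * 64.958 = 8.9148 MW
P_net = 8.9148 MW


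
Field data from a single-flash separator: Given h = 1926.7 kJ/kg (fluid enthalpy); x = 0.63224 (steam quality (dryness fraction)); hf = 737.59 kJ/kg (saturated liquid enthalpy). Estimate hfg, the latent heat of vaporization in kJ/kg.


hfg = (h - hf) / x
hfg = (1926.7 - 737.59) / 0.63224
hfg = 1880.8 kJ/kg


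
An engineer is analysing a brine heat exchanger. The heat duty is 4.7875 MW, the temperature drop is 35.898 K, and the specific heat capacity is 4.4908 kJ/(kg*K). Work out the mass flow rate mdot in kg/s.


mdot = Q * 1000 / (cp * dT)
mdot = 4.7875 * 1000 / (4.4908 * 35.898)
mdot = 29.697 kg/s


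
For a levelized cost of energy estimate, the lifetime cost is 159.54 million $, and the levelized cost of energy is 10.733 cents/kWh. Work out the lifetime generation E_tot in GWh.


E_tot = C_tot / LCOE * 100
E_tot = 159.54 / 10.733 * 100
E_tot = 1486.4 GWh


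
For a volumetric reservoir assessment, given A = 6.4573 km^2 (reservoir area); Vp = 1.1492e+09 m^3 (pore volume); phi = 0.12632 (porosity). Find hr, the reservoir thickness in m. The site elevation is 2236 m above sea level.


hr = Vp / (A * 1e6 * phi)
hr = 1.1492e+09 / (6.4573 * 1e6 * 0.12632)
hr = 1408.9 m


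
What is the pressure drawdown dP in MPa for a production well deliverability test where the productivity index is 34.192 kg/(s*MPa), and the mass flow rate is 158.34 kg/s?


dP = mdot * 1000 / PI
dP = 158.34 * 1000 / 34.192
dP = 4630.908 kPa
Convert: 4630.908 kPa * 0.001 = 4.6309 MPa
dP = 4.6309 MPa


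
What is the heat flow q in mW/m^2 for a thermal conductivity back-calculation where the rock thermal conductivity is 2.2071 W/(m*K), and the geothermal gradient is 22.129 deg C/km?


q = k * grad / 1000
q = 2.2071 * 22.129 / 1000
q = 0.04884092 W/m^2
Convert: 0.04884092 W/m^2 * 1000.0 = 48.841 mW/m^2
q = 48.841 mW/m^2


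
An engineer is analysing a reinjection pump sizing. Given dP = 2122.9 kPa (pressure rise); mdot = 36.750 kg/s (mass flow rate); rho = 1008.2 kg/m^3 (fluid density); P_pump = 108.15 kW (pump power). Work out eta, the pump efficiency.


eta = mdot * dP / (rho * P_pump)
eta = 36.750 * 2122.9 / (1008.2 * 108.15)
eta = 0.71551


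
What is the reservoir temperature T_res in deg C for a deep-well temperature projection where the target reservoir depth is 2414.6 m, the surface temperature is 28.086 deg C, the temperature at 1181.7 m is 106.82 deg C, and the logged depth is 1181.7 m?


Step 1: grad = (T_d1 - T_surf)/d1 * 1000 = (106.82 - 28.086)/1181.7 * 1000 = 66.62774 deg C/km
Step 2: T_res = T_surf + grad*d2/1000 = 28.086 + 66.62774*2414.6/1000 = 188.97 deg C
T_res = 188.97 deg C


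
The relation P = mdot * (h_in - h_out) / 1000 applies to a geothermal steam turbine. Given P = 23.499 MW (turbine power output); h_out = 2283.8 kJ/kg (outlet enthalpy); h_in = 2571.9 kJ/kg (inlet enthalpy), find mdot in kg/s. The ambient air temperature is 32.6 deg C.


mdot = P * 1000 / (h_in - h_out)
mdot = 23.499 * 1000 / (2571.9 - 2283.8)
mdot = 81.565 kg/s


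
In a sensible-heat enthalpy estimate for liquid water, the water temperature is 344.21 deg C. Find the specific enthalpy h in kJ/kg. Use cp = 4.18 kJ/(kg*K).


h = cp * T
h = 4.18 * 344.21
h = 1438.8 kJ/kg


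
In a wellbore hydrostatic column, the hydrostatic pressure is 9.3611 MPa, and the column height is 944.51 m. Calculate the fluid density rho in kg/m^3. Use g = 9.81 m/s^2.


rho = P * 1e6 / (g * h)
rho = 9.3611 * 1e6 / (9.81 * 944.51)
rho = 1010.3 kg/m^3


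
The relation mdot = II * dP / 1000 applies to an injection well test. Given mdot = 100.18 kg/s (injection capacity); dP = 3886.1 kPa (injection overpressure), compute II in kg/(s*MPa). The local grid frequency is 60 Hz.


II = mdot * 1000 / dP
II = 100.18 * 1000 / 3886.1
II = 25.779 kg/(s*MPa)


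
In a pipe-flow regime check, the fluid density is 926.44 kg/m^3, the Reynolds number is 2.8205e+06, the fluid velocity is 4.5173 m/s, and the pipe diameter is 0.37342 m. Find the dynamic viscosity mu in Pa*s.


mu = rho * vel * D / Re
mu = 926.44 * 4.5173 * 0.37342 / 2.8205e+06
mu = 0.00055407 Pa*s


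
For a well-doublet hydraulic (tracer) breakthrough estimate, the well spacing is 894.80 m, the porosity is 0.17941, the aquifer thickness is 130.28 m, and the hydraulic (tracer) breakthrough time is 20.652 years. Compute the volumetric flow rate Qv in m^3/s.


Qv = pi*hr*phi*L^2 / (3*t_bt*365.25*86400)
Qv = pi*130.28*0.17941*894.80^2 / (3*20.652*365.25*86400)
Qv = 0.030070 m^3/s


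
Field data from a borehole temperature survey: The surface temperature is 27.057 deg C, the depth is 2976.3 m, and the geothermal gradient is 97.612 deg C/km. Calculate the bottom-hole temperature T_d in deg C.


T_d = T_surf + grad * d / 1000
T_d = 27.057 + 97.612 * 2976.3 / 1000
T_d = 317.58 deg C


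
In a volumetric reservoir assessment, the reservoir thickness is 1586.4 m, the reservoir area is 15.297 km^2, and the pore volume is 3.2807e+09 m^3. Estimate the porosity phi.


phi = Vp / (A * 1e6 * hr)
phi = 3.2807e+09 / (15.297 * 1e6 * 1586.4)
phi = 0.13519


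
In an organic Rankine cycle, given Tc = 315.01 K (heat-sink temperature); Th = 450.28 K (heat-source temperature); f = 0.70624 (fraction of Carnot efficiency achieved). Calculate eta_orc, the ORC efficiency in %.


eta_orc = (1 - Tc/Th) * f * 100
eta_orc = (1 - 315.01/450.28) * 0.70624 * 100
eta_orc = 21.216 %


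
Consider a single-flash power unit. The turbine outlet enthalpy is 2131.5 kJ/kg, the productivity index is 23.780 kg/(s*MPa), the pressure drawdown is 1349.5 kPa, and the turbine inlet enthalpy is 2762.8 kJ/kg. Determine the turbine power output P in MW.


Step 1: mdot = PI * dP / 1000 = 23.78 * 1349.5 / 1000 = 32.09111 kg/s
Step 2: P = mdot*(h_in - h_out)/1000 = 32.09111*(2762.8 - 2131.5)/1000 = 20.259 MW
P = 20.259 MW


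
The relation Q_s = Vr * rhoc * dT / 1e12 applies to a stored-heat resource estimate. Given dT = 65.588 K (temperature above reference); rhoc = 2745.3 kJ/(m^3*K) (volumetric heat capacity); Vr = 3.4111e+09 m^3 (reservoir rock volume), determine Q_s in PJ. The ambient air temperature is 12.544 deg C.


Q_s = Vr * rhoc * dT / 1e12
Q_s = 3.4111e+09 * 2745.3 * 65.588 / 1e12
Q_s = 614.20 PJ


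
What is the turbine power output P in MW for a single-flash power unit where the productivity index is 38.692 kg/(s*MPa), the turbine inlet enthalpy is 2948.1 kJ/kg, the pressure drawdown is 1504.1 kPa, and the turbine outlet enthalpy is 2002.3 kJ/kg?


Step 1: mdot = PI * dP / 1000 = 38.692 * 1504.1 / 1000 = 58.19664 kg/s
Step 2: P = mdot*(h_in - h_out)/1000 = 58.19664*(2948.1 - 2002.3)/1000 = 55.042 MW
P = 55.042 MW


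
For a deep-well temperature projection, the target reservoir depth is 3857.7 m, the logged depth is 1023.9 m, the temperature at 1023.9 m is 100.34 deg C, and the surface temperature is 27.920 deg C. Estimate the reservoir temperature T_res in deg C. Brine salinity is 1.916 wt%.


Step 1: grad = (T_d1 - T_surf)/d1 * 1000 = (100.34 - 27.92)/1023.9 * 1000 = 70.72956 deg C/km
Step 2: T_res = T_surf + grad*d2/1000 = 27.92 + 70.72956*3857.7/1000 = 300.77 deg C
T_res = 300.77 deg C


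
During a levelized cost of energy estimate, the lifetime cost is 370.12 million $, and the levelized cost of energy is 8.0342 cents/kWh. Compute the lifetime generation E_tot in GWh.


E_tot = C_tot / LCOE * 100
E_tot = 370.12 / 8.0342 * 100
E_tot = 4606.8 GWh


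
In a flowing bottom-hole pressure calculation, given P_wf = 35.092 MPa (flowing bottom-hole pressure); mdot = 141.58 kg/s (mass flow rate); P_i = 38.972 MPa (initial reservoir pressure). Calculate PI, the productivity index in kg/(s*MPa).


PI = mdot / (P_i - P_wf)
PI = 141.58 / (38.972 - 35.092)
PI = 36.490 kg/(s*MPa)


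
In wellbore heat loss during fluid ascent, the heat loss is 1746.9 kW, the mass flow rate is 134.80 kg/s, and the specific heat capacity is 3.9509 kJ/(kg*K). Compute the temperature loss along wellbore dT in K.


dT = Q_loss / (mdot * cp)
dT = 1746.9 / (134.80 * 3.9509)
dT = 3.2801 K


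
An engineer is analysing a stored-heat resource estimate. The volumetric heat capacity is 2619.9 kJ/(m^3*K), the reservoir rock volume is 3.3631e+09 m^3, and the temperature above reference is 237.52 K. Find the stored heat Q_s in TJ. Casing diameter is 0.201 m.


Q_s = Vr * rhoc * dT / 1e12
Q_s = 3.3631e+09 * 2619.9 * 237.52 / 1e12
Q_s = 2092.785 PJ
Convert: 2092.785 PJ * 1000.0 = 2.0928e+06 TJ
Q_s = 2.0928e+06 TJ


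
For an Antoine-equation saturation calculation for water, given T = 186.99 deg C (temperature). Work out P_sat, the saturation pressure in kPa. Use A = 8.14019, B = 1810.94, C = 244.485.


P_sat = 10^(A - B/(C + T)) / 760 * 0.101325
P_sat = 10^(8.14019 - 1810.94/(244.485 + 186.99)) / 760 * 0.101325
P_sat = 1.169504 MPa
Convert: 1.169504 MPa * 1000.0 = 1169.5 kPa
P_sat = 1169.5 kPa


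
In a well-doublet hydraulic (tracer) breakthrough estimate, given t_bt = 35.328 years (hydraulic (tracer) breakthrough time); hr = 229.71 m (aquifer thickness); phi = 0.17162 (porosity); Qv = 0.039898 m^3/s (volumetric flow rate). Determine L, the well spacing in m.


L = sqrt(t_bt*365.25*86400*3*Qv / (pi*hr*phi))
L = sqrt(35.328*365.25*86400*3*0.039898 / (pi*229.71*0.17162))
L = 1038.0 m


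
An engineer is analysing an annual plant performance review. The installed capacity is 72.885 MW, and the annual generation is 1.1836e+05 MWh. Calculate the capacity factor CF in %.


CF = E_a / (cap * 8760) * 100
CF = 1.1836e+05 / (72.885 * 8760) * 100
CF = 18.538 %


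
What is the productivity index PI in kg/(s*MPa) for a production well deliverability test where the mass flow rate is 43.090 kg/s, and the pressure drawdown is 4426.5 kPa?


PI = mdot * 1000 / dP
PI = 43.090 * 1000 / 4426.5
PI = 9.7346 kg/(s*MPa)


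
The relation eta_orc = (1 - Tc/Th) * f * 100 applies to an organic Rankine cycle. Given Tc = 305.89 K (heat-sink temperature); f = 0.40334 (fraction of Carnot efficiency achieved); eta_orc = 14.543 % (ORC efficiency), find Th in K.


Th = Tc / (1 - (eta_orc/100)/f)
Th = 305.89 / (1 - (14.543/100)/0.40334)
Th = 478.37 K


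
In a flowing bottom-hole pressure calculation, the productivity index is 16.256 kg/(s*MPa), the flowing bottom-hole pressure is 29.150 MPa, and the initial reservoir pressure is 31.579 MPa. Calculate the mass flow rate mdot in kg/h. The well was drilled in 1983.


mdot = (P_i - P_wf) * PI
mdot = (31.579 - 29.150) * 16.256
mdot = 39.48582 kg/s
Convert: 39.48582 kg/s * 3600.0 = 1.4215e+05 kg/h
mdot = 1.4215e+05 kg/h


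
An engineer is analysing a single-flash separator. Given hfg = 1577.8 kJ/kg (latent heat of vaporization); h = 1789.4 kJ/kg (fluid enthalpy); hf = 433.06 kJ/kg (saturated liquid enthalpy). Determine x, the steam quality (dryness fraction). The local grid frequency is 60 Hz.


x = (h - hf) / hfg
x = (1789.4 - 433.06) / 1577.8
x = 0.85964


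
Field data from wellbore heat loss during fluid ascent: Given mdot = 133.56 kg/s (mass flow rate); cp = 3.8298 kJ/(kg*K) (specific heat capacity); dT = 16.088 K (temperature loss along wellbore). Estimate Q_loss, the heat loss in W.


Q_loss = mdot * cp * dT
Q_loss = 133.56 * 3.8298 * 16.088
Q_loss = 8229.142 kW
Convert: 8229.142 kW * 1000.0 = 8.2291e+06 W
Q_loss = 8.2291e+06 W


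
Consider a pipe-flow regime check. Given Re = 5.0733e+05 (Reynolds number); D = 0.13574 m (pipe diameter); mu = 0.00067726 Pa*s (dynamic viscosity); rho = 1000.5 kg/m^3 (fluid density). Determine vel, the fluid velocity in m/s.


vel = Re * mu / (rho * D)
vel = 5.0733e+05 * 0.00067726 / (1000.5 * 0.13574)
vel = 2.5300 m/s


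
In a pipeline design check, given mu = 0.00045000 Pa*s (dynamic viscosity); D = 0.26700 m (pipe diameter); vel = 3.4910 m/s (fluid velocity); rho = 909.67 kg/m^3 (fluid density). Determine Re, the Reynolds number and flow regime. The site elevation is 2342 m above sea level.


Step 1: Re = rho*vel*D/mu = 909.67*3.491*0.267/0.00045 = 1.8842e+06
Step 2: Re = 1.8842e+06 > 4000, so flow is turbulent.
Re = 1.8842e+06 (turbulent)


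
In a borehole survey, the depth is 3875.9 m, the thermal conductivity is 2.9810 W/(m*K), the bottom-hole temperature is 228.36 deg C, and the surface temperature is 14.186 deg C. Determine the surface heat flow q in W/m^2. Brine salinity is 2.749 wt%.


Step 1: grad = (T_d - T_surf)/d * 1000 = (228.36 - 14.186)/3875.9 * 1000 = 55.25788 deg C/km
Step 2: q = k * grad / 1000 = 2.981 * 55.25788 / 1000 = 0.16472 W/m^2
q = 0.16472 W/m^2


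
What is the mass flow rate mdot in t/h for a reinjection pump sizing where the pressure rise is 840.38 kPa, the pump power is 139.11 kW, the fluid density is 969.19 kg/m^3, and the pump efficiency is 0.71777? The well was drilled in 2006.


mdot = P_pump * rho * eta / dP
mdot = 139.11 * 969.19 * 0.71777 / 840.38
mdot = 115.1534 kg/s
Convert: 115.1534 kg/s * 3.6 = 414.55 t/h
mdot = 414.55 t/h


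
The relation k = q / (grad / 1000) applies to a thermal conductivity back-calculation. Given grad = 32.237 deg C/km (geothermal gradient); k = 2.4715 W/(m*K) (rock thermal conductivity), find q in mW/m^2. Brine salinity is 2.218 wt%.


q = k * grad / 1000
q = 2.4715 * 32.237 / 1000
q = 0.07967375 W/m^2
Convert: 0.07967375 W/m^2 * 1000.0 = 79.674 mW/m^2
q = 79.674 mW/m^2


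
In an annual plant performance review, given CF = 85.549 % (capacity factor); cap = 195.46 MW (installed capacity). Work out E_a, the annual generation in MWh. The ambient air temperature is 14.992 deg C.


E_a = CF / 100 * cap * 8760
E_a = 85.549 / 100 * 195.46 * 8760
E_a = 1.4648e+06 MWh


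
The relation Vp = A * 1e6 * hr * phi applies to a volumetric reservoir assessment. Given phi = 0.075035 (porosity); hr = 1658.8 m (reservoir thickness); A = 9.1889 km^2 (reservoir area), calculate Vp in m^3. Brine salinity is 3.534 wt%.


Vp = A * 1e6 * hr * phi
Vp = 9.1889 * 1e6 * 1658.8 * 0.075035
Vp = 1.1437e+09 m^3


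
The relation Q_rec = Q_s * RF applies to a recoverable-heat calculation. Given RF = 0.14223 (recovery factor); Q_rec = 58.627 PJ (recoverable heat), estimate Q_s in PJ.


Q_s = Q_rec / RF
Q_s = 58.627 / 0.14223
Q_s = 412.20 PJ


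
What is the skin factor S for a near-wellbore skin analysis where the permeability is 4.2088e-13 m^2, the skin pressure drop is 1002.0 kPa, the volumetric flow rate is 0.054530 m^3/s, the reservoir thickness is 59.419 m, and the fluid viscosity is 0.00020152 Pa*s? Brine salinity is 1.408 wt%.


S = dP_s * 1000 * 2*pi*k*hr / (q*mu)
S = 1002.0 * 1000 * 2*pi*4.2088e-13*59.419 / (0.054530*0.00020152)
S = 14.328


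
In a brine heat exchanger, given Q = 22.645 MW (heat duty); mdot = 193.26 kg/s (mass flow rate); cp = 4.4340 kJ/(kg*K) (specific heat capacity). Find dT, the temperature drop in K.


dT = Q * 1000 / (mdot * cp)
dT = 22.645 * 1000 / (193.26 * 4.4340)
dT = 26.426 K


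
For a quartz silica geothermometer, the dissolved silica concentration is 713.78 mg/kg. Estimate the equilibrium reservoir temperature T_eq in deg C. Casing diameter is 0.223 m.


T_eq = 1309 / (5.19 - log10(SiO2)) - 273.15
T_eq = 1309 / (5.19 - log10(713.78)) - 273.15
T_eq = 287.11 deg C


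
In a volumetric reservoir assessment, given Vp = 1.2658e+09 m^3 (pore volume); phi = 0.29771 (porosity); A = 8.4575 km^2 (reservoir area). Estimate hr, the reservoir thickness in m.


hr = Vp / (A * 1e6 * phi)
hr = 1.2658e+09 / (8.4575 * 1e6 * 0.29771)
hr = 502.72 m


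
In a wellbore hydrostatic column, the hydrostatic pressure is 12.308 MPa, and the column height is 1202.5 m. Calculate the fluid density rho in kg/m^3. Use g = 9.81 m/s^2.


rho = P * 1e6 / (g * h)
rho = 12.308 * 1e6 / (9.81 * 1202.5)
rho = 1043.4 kg/m^3


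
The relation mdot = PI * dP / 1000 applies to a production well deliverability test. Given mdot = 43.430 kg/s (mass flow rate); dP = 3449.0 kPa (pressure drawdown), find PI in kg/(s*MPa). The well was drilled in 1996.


PI = mdot * 1000 / dP
PI = 43.430 * 1000 / 3449.0
PI = 12.592 kg/(s*MPa)


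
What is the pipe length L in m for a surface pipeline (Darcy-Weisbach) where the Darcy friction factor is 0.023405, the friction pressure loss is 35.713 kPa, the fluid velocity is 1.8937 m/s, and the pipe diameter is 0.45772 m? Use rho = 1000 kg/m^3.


L = dP*1000*D / (f*rho*vel^2/2)
L = 35.713*1000*0.45772 / (0.023405*1000*1.8937^2/2)
L = 389.52 m


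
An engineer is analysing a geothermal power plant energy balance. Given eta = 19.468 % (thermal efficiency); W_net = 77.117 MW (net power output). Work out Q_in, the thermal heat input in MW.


Q_in = W_net / (eta / 100)
Q_in = 77.117 / (19.468 / 100)
Q_in = 396.12 MW


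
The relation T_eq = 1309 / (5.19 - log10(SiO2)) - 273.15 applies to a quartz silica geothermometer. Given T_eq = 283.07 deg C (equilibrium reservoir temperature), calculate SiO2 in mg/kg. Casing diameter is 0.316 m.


SiO2 = 10^(5.19 - 1309/(T_eq + 273.15))
SiO2 = 10^(5.19 - 1309/(283.07 + 273.15))
SiO2 = 686.46 mg/kg


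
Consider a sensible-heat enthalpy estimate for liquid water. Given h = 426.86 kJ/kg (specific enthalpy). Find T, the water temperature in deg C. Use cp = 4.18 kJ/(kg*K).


T = h / cp
T = 426.86 / 4.18
T = 102.12 deg C


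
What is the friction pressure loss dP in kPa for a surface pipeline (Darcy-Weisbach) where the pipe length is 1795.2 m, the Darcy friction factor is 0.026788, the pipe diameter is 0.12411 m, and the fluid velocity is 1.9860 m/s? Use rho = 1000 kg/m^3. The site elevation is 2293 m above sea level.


dP = f * (L/D) * (rho*vel^2/2) / 1000
dP = 0.026788 * (1795.2/0.12411) * (1000*1.9860^2/2) / 1000
dP = 764.14 kPa


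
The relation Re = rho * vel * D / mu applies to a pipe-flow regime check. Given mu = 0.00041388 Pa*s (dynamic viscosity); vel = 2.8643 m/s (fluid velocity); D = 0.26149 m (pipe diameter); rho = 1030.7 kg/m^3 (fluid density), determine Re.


Re = rho * vel * D / mu
Re = 1030.7 * 2.8643 * 0.26149 / 0.00041388
Re = 1.8652e+06


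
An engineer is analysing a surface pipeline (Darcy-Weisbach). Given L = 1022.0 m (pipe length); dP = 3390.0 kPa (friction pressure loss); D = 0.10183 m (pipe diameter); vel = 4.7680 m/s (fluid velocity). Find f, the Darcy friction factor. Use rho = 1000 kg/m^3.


f = dP*1000 / ((L/D)*(rho*vel^2/2))
f = 3390.0*1000 / ((1022.0/0.10183)*(1000*4.7680^2/2))
f = 0.029715


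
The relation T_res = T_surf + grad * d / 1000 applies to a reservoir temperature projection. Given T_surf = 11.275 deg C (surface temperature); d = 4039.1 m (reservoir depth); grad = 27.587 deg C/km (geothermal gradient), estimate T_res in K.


T_res = T_surf + grad * d / 1000
T_res = 11.275 + 27.587 * 4039.1 / 1000
T_res = 122.7017 deg C
Convert to K: 122.7017 + 273.15 = 395.85 K
T_res = 395.85 K


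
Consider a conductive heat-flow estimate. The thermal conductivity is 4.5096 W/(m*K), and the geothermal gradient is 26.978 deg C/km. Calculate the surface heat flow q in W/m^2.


q = k * grad / 1000
q = 4.5096 * 26.978 / 1000
q = 0.12166 W/m^2
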